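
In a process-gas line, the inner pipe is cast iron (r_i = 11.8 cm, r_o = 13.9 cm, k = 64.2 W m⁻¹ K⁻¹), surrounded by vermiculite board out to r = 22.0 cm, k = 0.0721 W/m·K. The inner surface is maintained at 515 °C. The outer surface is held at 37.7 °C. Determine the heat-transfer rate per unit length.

Resistance network (inner→outer):
  R'_cast iron = ln(0.139/0.118)/(2πk) = 0.1638/(2π·64.2) = 4.060×10^-4 m·K/W
  R'_vermiculite board = ln(0.220/0.139)/(2πk) = 0.4592/(2π·0.0721) = 1.014 m·K/W
ΣR = 4.060×10^-4 + 1.014 = 1.014 m·K/W
Q' = ΔT/ΣR = (515 °C − 37.7 °C)/1.014 = 471 W/m

Q' = 471 W/m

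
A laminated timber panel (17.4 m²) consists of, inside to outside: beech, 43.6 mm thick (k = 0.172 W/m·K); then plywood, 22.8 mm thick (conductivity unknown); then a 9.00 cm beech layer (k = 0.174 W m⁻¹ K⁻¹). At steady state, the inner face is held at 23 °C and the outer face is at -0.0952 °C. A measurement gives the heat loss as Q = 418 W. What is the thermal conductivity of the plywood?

ΣR = ΔT/Q = |23 − -0.0952|/418 = 0.05525 K/W
Known resistances:
  R_beech = L/(kA) = 0.0436/(0.172·17.4) = 0.01457 K/W
  R_beech = L/(kA) = 0.0900/(0.174·17.4) = 0.02973 K/W
R_plywood = ΣR − ΣR_known = 0.05525 − 0.04430 = 0.01095 K/W
L/(kA) = 0.01095 ⇒ k = 0.0228/(0.01095·17.4) = 0.120 W/m·K

k = 0.120 W/m·K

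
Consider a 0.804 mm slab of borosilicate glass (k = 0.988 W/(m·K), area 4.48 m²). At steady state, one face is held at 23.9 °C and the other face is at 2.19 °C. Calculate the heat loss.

Q = kA·ΔT/L = 0.988 × 4.48 × |23.9 °C − 2.19 °C| / 8.04×10^-4 = 1.20×10^5 W

Q = 120 kW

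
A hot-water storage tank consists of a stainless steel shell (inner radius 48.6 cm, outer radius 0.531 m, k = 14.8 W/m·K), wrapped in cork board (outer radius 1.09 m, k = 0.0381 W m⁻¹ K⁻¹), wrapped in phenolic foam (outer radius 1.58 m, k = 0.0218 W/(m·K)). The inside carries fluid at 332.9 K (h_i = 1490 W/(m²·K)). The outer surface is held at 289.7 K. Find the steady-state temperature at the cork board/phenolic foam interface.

T = 304.4 K

Resistance network (inner→outer):
  R_conv,in = 1/(4πr²h) = 1/(4π·0.486²·1490) = 2.261×10^-4 K/W
  R_stainless steel = (1/0.486 − 1/0.531)/(4πk) = 0.1744/(4π·14.8) = 9.376×10^-4 K/W
  R_cork board = (1/0.531 − 1/1.09)/(4πk) = 0.9658/(4π·0.0381) = 2.017 K/W
  R_phenolic foam = (1/1.09 − 1/1.58)/(4πk) = 0.2845/(4π·0.0218) = 1.039 K/W
ΣR = 2.261×10^-4 + 9.376×10^-4 + 2.017 + 1.039 = 3.057 K/W
Q = ΔT/ΣR = (332.9 K − 289.7 K)/3.057 = 14.13 W
From the inner boundary to the cork board/phenolic foam interface, ΣR_partial = 2.018 K/W.
T_interface = T_in − Q·ΣR_partial = 332.9 K − (14.13)(2.018) = 304.4 K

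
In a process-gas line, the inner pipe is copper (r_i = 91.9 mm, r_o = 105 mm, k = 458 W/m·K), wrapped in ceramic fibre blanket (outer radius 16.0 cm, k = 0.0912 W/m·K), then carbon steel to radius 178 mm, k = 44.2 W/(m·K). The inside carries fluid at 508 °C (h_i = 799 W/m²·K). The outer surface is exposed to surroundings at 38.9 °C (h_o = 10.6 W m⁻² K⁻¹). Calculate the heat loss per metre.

Q' = 571 W/m

Resistance network (inner→outer):
  R'_conv,in = 1/(2πr h) = 1/(2π·0.0919·799) = 0.002167 m·K/W
  R'_copper = ln(0.105/0.0919)/(2πk) = 0.1333/(2π·458) = 4.631×10^-5 m·K/W
  R'_ceramic fibre blanket = ln(0.160/0.105)/(2πk) = 0.4212/(2π·0.0912) = 0.7351 m·K/W
  R'_carbon steel = ln(0.178/0.160)/(2πk) = 0.1066/(2π·44.2) = 3.839×10^-4 m·K/W
  R'_conv,out = 1/(2πr h) = 1/(2π·0.178·10.6) = 0.08435 m·K/W
ΣR = 0.002167 + 4.631×10^-5 + 0.7351 + 3.839×10^-4 + 0.08435 = 0.8220 m·K/W
Q' = ΔT/ΣR = (508 °C − 38.9 °C)/0.8220 = 571 W/m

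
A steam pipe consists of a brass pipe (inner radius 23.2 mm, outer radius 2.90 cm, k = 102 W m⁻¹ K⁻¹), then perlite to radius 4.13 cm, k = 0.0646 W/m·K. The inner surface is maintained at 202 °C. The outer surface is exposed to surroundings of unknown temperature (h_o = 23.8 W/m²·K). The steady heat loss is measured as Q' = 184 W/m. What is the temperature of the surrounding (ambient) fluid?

Sum the resistances:
  R'_brass = ln(0.0290/0.0232)/(2πk) = 0.2231/(2π·102) = 3.482×10^-4 m·K/W
  R'_perlite = ln(0.0413/0.0290)/(2πk) = 0.3536/(2π·0.0646) = 0.8711 m·K/W
  R'_conv,out = 1/(2πr h) = 1/(2π·0.0413·23.8) = 0.1619 m·K/W
ΣR = 1.033 m·K/W
ΔT = Q'·ΣR = 184 × 1.033 = 190.1 K
Heat flows outward, so T_out = T_in − ΔT = 202 − 190.1 = 11.9 °C

T_out = 11.9 °C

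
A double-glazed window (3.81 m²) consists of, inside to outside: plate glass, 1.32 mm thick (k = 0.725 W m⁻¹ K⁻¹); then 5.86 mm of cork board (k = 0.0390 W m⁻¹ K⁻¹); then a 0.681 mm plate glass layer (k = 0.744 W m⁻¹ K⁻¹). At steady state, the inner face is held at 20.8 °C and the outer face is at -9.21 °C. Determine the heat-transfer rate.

Series thermal resistances, inner to outer:
  R_plate glass = L/(kA) = 0.00132/(0.725·3.81) = 4.779×10^-4 K/W
  R_cork board = L/(kA) = 0.00586/(0.0390·3.81) = 0.03944 K/W
  R_plate glass = L/(kA) = 6.81×10^-4/(0.744·3.81) = 2.402×10^-4 K/W
ΣR = 4.779×10^-4 + 0.03944 + 2.402×10^-4 = 0.04016 K/W
Q = ΔT/ΣR = (20.8 °C − -9.21 °C)/0.04016 = 747 W

Q = 747 W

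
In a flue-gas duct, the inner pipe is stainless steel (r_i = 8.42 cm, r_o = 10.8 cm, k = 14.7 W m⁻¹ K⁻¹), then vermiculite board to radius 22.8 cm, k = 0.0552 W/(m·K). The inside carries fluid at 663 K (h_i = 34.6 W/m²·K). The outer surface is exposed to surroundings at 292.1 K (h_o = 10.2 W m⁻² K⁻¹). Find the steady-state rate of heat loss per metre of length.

Resistance network (inner→outer):
  R'_conv,in = 1/(2πr h) = 1/(2π·0.0842·34.6) = 0.05463 m·K/W
  R'_stainless steel = ln(0.108/0.0842)/(2πk) = 0.2489/(2π·14.7) = 0.002695 m·K/W
  R'_vermiculite board = ln(0.228/0.108)/(2πk) = 0.7472/(2π·0.0552) = 2.154 m·K/W
  R'_conv,out = 1/(2πr h) = 1/(2π·0.228·10.2) = 0.06844 m·K/W
ΣR = 0.05463 + 0.002695 + 2.154 + 0.06844 = 2.280 m·K/W
Q' = ΔT/ΣR = (663 K − 292.1 K)/2.280 = 163 W/m

Q' = 163 W/m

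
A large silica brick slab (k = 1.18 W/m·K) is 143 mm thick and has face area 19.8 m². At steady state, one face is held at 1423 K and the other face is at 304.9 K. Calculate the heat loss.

Q = 183 kW

Q = kA·ΔT/L = 1.18 × 19.8 × |1423 K − 304.9 K| / 0.143 = 1.83×10^5 W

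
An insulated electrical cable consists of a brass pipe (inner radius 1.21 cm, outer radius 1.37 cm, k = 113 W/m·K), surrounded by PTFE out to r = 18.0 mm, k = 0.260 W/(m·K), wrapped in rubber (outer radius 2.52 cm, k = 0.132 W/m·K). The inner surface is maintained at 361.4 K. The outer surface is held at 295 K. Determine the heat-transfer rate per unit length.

Treat each layer as a resistance in series:
  R'_brass = ln(0.0137/0.0121)/(2πk) = 0.1242/(2π·113) = 1.749×10^-4 m·K/W
  R'_PTFE = ln(0.0180/0.0137)/(2πk) = 0.2730/(2π·0.260) = 0.1671 m·K/W
  R'_rubber = ln(0.0252/0.0180)/(2πk) = 0.3365/(2π·0.132) = 0.4057 m·K/W
ΣR = 1.749×10^-4 + 0.1671 + 0.4057 = 0.5730 m·K/W
Q' = ΔT/ΣR = (361.4 K − 295 K)/0.5730 = 116 W/m

Q' = 116 W/m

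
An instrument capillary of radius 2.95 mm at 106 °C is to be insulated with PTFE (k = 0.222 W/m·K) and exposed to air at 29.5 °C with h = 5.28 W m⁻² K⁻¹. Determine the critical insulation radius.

r_cr = 4.20 cm

For a cylinder, r_cr = k_ins/h = 0.222/5.28 = 0.0420 m = 4.20 cm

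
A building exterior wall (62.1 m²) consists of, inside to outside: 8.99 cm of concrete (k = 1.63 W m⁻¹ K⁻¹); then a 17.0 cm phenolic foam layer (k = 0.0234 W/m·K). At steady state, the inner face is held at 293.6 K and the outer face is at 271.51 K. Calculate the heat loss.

Q = 187 W

Treat each layer as a resistance in series:
  R_concrete = L/(kA) = 0.0899/(1.63·62.1) = 8.881×10^-4 K/W
  R_phenolic foam = L/(kA) = 0.170/(0.0234·62.1) = 0.1170 K/W
ΣR = 8.881×10^-4 + 0.1170 = 0.1179 K/W
Q = ΔT/ΣR = (293.6 K − 271.51 K)/0.1179 = 187 W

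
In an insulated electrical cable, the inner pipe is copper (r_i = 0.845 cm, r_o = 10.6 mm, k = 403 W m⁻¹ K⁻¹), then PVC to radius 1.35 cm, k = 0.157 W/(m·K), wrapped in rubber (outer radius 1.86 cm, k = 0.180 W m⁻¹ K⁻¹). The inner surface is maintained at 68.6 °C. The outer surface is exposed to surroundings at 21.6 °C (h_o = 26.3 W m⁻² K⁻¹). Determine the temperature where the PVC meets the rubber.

Series thermal resistances, inner to outer:
  R'_copper = ln(0.0106/0.00845)/(2πk) = 0.2267/(2π·403) = 8.952×10^-5 m·K/W
  R'_PVC = ln(0.0135/0.0106)/(2πk) = 0.2418/(2π·0.157) = 0.2452 m·K/W
  R'_rubber = ln(0.0186/0.0135)/(2πk) = 0.3205/(2π·0.180) = 0.2834 m·K/W
  R'_conv,out = 1/(2πr h) = 1/(2π·0.0186·26.3) = 0.3254 m·K/W
ΣR = 8.952×10^-5 + 0.2452 + 0.2834 + 0.3254 = 0.8541 m·K/W
Q' = ΔT/ΣR = (68.6 °C − 21.6 °C)/0.8541 = 55.03 W/m
From the inner boundary to the PVC/rubber interface, ΣR_partial = 0.2453 m·K/W.
T_interface = T_in − Q'·ΣR_partial = 68.6 °C − (55.03)(0.2453) = 55.1 °C

T = 55.1 °C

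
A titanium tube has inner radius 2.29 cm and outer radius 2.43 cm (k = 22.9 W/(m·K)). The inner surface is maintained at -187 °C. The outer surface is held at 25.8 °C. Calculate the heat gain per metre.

Q' = 516 kW/m

Q' = 2πk·ΔT/ln(r₂/r₁) = 2π × 22.9 × 212.8 / ln(0.0243/0.0229) = 5.16×10^5 W/m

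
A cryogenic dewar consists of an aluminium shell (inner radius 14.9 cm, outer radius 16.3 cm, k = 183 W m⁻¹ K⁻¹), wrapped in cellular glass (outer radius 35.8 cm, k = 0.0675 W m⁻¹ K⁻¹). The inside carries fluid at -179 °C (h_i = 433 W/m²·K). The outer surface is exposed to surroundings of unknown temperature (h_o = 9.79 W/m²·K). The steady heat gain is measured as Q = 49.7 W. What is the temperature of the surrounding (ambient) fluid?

Sum the resistances:
  R_conv,in = 1/(4πr²h) = 1/(4π·0.149²·433) = 0.008278 K/W
  R_aluminium = (1/0.149 − 1/0.163)/(4πk) = 0.5764/(4π·183) = 2.507×10^-4 K/W
  R_cellular glass = (1/0.163 − 1/0.358)/(4πk) = 3.342/(4π·0.0675) = 3.940 K/W
  R_conv,out = 1/(4πr²h) = 1/(4π·0.358²·9.79) = 0.06342 K/W
ΣR = 4.012 K/W
ΔT = Q·ΣR = 49.7 × 4.012 = 199.4 K
Heat flows inward, so T_out = T_in + ΔT = -179 + 199.4 = 20.4 °C

T_out = 20.4 °C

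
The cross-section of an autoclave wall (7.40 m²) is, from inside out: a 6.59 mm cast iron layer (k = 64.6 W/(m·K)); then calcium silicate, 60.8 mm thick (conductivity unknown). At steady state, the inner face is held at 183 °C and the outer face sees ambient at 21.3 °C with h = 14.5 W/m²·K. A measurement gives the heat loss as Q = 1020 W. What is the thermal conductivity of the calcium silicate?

k = 0.0551 W/m·K

ΣR = ΔT/Q = |183 − 21.3|/1020 = 0.1585 K/W
Known resistances:
  R_cast iron = L/(kA) = 0.00659/(64.6·7.40) = 1.379×10^-5 K/W
  R_conv,out = 1/(hA) = 1/(14.5·7.40) = 0.009320 K/W
R_calcium silicate = ΣR − ΣR_known = 0.1585 − 0.009334 = 0.1492 K/W
L/(kA) = 0.1492 ⇒ k = 0.0608/(0.1492·7.40) = 0.0551 W/m·K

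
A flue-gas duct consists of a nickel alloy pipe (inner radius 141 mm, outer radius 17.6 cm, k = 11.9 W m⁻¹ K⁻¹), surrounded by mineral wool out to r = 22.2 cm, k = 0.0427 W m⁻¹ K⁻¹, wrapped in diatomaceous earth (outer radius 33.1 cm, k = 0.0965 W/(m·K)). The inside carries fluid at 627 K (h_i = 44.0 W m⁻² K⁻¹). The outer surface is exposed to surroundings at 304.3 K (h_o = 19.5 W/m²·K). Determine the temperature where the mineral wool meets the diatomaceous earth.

T = 444 K

Treat each layer as a resistance in series:
  R'_conv,in = 1/(2πr h) = 1/(2π·0.141·44.0) = 0.02565 m·K/W
  R'_nickel alloy = ln(0.176/0.141)/(2πk) = 0.2217/(2π·11.9) = 0.002965 m·K/W
  R'_mineral wool = ln(0.222/0.176)/(2πk) = 0.2322/(2π·0.0427) = 0.8655 m·K/W
  R'_diatomaceous earth = ln(0.331/0.222)/(2πk) = 0.3994/(2π·0.0965) = 0.6588 m·K/W
  R'_conv,out = 1/(2πr h) = 1/(2π·0.331·19.5) = 0.02466 m·K/W
ΣR = 0.02565 + 0.002965 + 0.8655 + 0.6588 + 0.02466 = 1.578 m·K/W
Q' = ΔT/ΣR = (627 K − 304.3 K)/1.578 = 204.5 W/m
From the inner boundary to the mineral wool/diatomaceous earth interface, ΣR_partial = 0.8941 m·K/W.
T_interface = T_in − Q'·ΣR_partial = 627 K − (204.5)(0.8941) = 444 K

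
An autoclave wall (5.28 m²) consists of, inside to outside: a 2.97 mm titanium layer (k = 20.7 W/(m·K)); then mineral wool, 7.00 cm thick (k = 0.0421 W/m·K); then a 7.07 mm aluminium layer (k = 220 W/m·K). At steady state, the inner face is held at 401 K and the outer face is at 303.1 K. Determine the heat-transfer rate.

Q = 311 W

Resistance network (inner→outer):
  R_titanium = L/(kA) = 0.00297/(20.7·5.28) = 2.717×10^-5 K/W
  R_mineral wool = L/(kA) = 0.0700/(0.0421·5.28) = 0.3149 K/W
  R_aluminium = L/(kA) = 0.00707/(220·5.28) = 6.086×10^-6 K/W
ΣR = 2.717×10^-5 + 0.3149 + 6.086×10^-6 = 0.3149 K/W
Q = ΔT/ΣR = (401 K − 303.1 K)/0.3149 = 311 W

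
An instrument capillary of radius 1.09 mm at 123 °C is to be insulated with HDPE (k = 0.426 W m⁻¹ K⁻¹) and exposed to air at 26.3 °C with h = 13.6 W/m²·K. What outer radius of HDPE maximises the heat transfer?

For a cylinder, r_cr = k_ins/h = 0.426/13.6 = 0.0313 m = 3.13 cm

r_cr = 3.13 cm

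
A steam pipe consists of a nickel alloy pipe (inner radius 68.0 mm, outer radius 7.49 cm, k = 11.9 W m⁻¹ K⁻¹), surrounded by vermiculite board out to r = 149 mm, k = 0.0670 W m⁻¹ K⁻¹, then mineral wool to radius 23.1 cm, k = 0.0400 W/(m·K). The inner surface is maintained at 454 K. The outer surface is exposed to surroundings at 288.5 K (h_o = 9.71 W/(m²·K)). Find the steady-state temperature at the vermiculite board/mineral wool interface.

Treat each layer as a resistance in series:
  R'_nickel alloy = ln(0.0749/0.0680)/(2πk) = 0.09665/(2π·11.9) = 0.001293 m·K/W
  R'_vermiculite board = ln(0.149/0.0749)/(2πk) = 0.6878/(2π·0.0670) = 1.634 m·K/W
  R'_mineral wool = ln(0.231/0.149)/(2πk) = 0.4385/(2π·0.0400) = 1.745 m·K/W
  R'_conv,out = 1/(2πr h) = 1/(2π·0.231·9.71) = 0.07096 m·K/W
ΣR = 0.001293 + 1.634 + 1.745 + 0.07096 = 3.451 m·K/W
Q' = ΔT/ΣR = (454 K − 288.5 K)/3.451 = 47.96 W/m
From the inner boundary to the vermiculite board/mineral wool interface, ΣR_partial = 1.635 m·K/W.
T_interface = T_in − Q'·ΣR_partial = 454 K − (47.96)(1.635) = 376 K

T = 376 K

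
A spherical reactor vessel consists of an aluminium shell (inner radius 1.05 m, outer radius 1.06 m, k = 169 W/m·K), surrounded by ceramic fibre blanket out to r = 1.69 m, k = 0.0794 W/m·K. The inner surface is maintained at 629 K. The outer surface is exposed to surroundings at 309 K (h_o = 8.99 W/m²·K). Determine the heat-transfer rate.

Q = 900 W

Series thermal resistances, inner to outer:
  R_aluminium = (1/1.05 − 1/1.06)/(4πk) = 0.008985/(4π·169) = 4.231×10^-6 K/W
  R_ceramic fibre blanket = (1/1.06 − 1/1.69)/(4πk) = 0.3517/(4π·0.0794) = 0.3525 K/W
  R_conv,out = 1/(4πr²h) = 1/(4π·1.69²·8.99) = 0.003099 K/W
ΣR = 4.231×10^-6 + 0.3525 + 0.003099 = 0.3556 K/W
Q = ΔT/ΣR = (629 K − 309 K)/0.3556 = 900 W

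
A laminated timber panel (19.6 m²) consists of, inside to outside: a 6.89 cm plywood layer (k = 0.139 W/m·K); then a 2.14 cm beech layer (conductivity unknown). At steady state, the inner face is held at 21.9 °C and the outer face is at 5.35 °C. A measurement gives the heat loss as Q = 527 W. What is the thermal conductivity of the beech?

ΣR = ΔT/Q = |21.9 − 5.35|/527 = 0.03140 K/W
Known resistances:
  R_plywood = L/(kA) = 0.0689/(0.139·19.6) = 0.02529 K/W
R_beech = ΣR − ΣR_known = 0.03140 − 0.02529 = 0.006110 K/W
L/(kA) = 0.006110 ⇒ k = 0.0214/(0.006110·19.6) = 0.179 W/m·K

k = 0.179 W/m·K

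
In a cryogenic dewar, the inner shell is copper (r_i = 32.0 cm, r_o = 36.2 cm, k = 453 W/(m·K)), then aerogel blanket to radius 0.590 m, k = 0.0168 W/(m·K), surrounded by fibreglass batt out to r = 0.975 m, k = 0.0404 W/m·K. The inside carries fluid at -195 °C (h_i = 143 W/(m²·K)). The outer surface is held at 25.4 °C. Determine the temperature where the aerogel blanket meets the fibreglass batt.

T = -20.1 °C

Resistance network (inner→outer):
  R_conv,in = 1/(4πr²h) = 1/(4π·0.320²·143) = 0.005434 K/W
  R_copper = (1/0.320 − 1/0.362)/(4πk) = 0.3626/(4π·453) = 6.369×10^-5 K/W
  R_aerogel blanket = (1/0.362 − 1/0.590)/(4πk) = 1.068/(4π·0.0168) = 5.057 K/W
  R_fibreglass batt = (1/0.590 − 1/0.975)/(4πk) = 0.6693/(4π·0.0404) = 1.318 K/W
ΣR = 0.005434 + 6.369×10^-5 + 5.057 + 1.318 = 6.380 K/W
Q = ΔT/ΣR = (-195 °C − 25.4 °C)/6.380 = -34.55 W
From the inner boundary to the aerogel blanket/fibreglass batt interface, ΣR_partial = 5.062 K/W.
T_interface = T_in − Q·ΣR_partial = -195 °C − (-34.55)(5.062) = -20.1 °C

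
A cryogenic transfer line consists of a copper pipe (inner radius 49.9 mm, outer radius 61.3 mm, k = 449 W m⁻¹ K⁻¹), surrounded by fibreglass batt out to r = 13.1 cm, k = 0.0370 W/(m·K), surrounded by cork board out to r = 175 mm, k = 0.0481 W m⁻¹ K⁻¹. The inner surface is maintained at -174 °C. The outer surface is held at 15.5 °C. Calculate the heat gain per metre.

Resistance network (inner→outer):
  R'_copper = ln(0.0613/0.0499)/(2πk) = 0.2058/(2π·449) = 7.293×10^-5 m·K/W
  R'_fibreglass batt = ln(0.131/0.0613)/(2πk) = 0.7594/(2π·0.0370) = 3.267 m·K/W
  R'_cork board = ln(0.175/0.131)/(2πk) = 0.2896/(2π·0.0481) = 0.9582 m·K/W
ΣR = 7.293×10^-5 + 3.267 + 0.9582 = 4.225 m·K/W
Q' = ΔT/ΣR = (-174 °C − 15.5 °C)/4.225 = -44.9 W/m
(Negative Q' ⇒ heat flows inward; heat gain = 44.9 W/m.)

Q' = 44.9 W/m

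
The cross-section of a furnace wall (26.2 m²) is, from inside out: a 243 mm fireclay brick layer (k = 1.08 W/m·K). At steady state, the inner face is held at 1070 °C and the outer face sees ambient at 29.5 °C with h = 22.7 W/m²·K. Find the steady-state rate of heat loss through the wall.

Treat each layer as a resistance in series:
  R_fireclay brick = L/(kA) = 0.243/(1.08·26.2) = 0.008588 K/W
  R_conv,out = 1/(hA) = 1/(22.7·26.2) = 0.001681 K/W
ΣR = 0.008588 + 0.001681 = 0.01027 K/W
Q = ΔT/ΣR = (1070 °C − 29.5 °C)/0.01027 = 1.01×10^5 W

Q = 101 kW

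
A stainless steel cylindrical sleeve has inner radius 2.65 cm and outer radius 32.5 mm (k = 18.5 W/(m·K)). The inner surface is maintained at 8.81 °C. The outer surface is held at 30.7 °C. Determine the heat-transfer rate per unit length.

Q' = 12500 W/m

Q' = 2πk·ΔT/ln(r₂/r₁) = 2π × 18.5 × 21.89 / ln(0.0325/0.0265) = 12500 W/m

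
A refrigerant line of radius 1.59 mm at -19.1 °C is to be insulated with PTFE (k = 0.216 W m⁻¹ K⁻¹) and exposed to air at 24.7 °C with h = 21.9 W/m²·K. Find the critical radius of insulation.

r_cr = 0.986 cm

For a cylinder, r_cr = k_ins/h = 0.216/21.9 = 0.00986 m = 0.986 cm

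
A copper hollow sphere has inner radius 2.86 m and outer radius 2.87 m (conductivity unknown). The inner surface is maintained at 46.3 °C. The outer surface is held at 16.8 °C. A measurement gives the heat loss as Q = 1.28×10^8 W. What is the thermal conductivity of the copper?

k = 421 W/m·K

ΣR = ΔT/Q = |46.3 − 16.8|/1.28×10^8 = 2.305×10^-7 K/W
(1/r₁−1/r₂)/(4πk) = 2.305×10^-7 ⇒ k = 0.001218/(4π·2.305×10^-7) = 421 W/m·K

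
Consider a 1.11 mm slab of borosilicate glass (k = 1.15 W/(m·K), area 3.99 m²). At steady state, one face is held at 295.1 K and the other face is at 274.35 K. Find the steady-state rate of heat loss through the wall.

Q = kA·ΔT/L = 1.15 × 3.99 × |295.1 K − 274.35 K| / 0.00111 = 85800 W

Q = 85.8 kW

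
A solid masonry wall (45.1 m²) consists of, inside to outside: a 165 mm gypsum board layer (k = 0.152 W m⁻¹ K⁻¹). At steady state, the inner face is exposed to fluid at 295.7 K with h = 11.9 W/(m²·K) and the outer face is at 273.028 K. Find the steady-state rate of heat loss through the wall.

Treat each layer as a resistance in series:
  R_conv,in = 1/(hA) = 1/(11.9·45.1) = 0.001863 K/W
  R_gypsum board = L/(kA) = 0.165/(0.152·45.1) = 0.02407 K/W
ΣR = 0.001863 + 0.02407 = 0.02593 K/W
Q = ΔT/ΣR = (295.7 K − 273.028 K)/0.02593 = 874 W

Q = 874 W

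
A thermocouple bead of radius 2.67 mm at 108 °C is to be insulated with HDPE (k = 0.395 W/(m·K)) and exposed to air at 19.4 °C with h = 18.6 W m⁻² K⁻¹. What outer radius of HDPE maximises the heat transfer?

r_cr = 4.25 cm

For a sphere, r_cr = 2k_ins/h = 2·0.395/18.6 = 0.0425 m = 4.25 cm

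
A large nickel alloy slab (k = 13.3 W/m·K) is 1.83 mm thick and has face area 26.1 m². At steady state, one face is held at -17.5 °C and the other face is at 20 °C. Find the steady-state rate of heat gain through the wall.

Q = 7110 kW

Q = kA·ΔT/L = 13.3 × 26.1 × |-17.5 °C − 20 °C| / 0.00183 = 7.11×10^6 W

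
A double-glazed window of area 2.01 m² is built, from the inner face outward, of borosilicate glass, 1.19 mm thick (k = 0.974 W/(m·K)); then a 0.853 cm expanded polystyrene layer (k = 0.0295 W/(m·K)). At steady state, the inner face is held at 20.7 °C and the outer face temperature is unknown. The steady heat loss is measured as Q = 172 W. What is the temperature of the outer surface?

Series resistances:
  R_borosilicate glass = L/(kA) = 0.00119/(0.974·2.01) = 6.078×10^-4 K/W
  R_expanded polystyrene = L/(kA) = 0.00853/(0.0295·2.01) = 0.1439 K/W
ΣR = 0.1445 K/W
ΔT = Q·ΣR = 172 × 0.1445 = 24.85 K
Heat flows outward, so T_out = T_in − ΔT = 20.7 − 24.85 = -4.15 °C

T_out = -4.15 °C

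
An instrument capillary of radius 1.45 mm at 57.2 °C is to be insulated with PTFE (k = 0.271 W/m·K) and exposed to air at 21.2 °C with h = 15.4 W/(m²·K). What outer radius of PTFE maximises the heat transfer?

For a cylinder, r_cr = k_ins/h = 0.271/15.4 = 0.0176 m = 1.76 cm

r_cr = 1.76 cm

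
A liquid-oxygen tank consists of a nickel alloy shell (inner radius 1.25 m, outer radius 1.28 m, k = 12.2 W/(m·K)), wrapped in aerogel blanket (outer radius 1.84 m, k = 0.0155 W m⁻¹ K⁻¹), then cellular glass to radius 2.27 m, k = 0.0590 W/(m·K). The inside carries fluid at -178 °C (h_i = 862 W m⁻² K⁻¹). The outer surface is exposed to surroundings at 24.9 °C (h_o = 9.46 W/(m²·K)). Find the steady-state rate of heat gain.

Q = 149 W

Series thermal resistances, inner to outer:
  R_conv,in = 1/(4πr²h) = 1/(4π·1.25²·862) = 5.908×10^-5 K/W
  R_nickel alloy = (1/1.25 − 1/1.28)/(4πk) = 0.01875/(4π·12.2) = 1.223×10^-4 K/W
  R_aerogel blanket = (1/1.28 − 1/1.84)/(4πk) = 0.2378/(4π·0.0155) = 1.221 K/W
  R_cellular glass = (1/1.84 − 1/2.27)/(4πk) = 0.1029/(4π·0.0590) = 0.1389 K/W
  R_conv,out = 1/(4πr²h) = 1/(4π·2.27²·9.46) = 0.001632 K/W
ΣR = 5.908×10^-5 + 1.223×10^-4 + 1.221 + 0.1389 + 0.001632 = 1.362 K/W
Q = ΔT/ΣR = (-178 °C − 24.9 °C)/1.362 = -149 W
(Negative Q ⇒ heat flows inward; heat gain = 149 W.)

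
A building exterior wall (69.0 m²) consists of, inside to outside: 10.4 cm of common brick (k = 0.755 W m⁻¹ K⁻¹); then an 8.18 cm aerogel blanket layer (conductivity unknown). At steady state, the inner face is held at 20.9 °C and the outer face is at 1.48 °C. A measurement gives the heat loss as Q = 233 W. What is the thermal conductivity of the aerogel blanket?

ΣR = ΔT/Q = |20.9 − 1.48|/233 = 0.08335 K/W
Known resistances:
  R_common brick = L/(kA) = 0.104/(0.755·69.0) = 0.001996 K/W
R_aerogel blanket = ΣR − ΣR_known = 0.08335 − 0.001996 = 0.08135 K/W
L/(kA) = 0.08135 ⇒ k = 0.0818/(0.08135·69.0) = 0.0146 W/m·K

k = 0.0146 W/m·K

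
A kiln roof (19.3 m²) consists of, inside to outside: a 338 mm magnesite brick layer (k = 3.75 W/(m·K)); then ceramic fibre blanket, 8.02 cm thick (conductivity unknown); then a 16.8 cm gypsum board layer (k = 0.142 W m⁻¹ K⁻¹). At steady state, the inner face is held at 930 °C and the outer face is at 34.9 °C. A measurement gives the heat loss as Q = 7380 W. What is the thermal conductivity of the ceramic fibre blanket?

k = 0.0751 W/m·K

ΣR = ΔT/Q = |930 − 34.9|/7380 = 0.1213 K/W
Known resistances:
  R_magnesite brick = L/(kA) = 0.338/(3.75·19.3) = 0.004670 K/W
  R_gypsum board = L/(kA) = 0.168/(0.142·19.3) = 0.06130 K/W
R_ceramic fibre blanket = ΣR − ΣR_known = 0.1213 − 0.06597 = 0.05533 K/W
L/(kA) = 0.05533 ⇒ k = 0.0802/(0.05533·19.3) = 0.0751 W/m·K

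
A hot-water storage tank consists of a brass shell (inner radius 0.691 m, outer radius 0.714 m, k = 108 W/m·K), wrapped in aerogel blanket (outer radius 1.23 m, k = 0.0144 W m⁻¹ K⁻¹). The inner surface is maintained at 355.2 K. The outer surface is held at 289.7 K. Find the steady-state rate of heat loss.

Resistance network (inner→outer):
  R_brass = (1/0.691 − 1/0.714)/(4πk) = 0.04662/(4π·108) = 3.435×10^-5 K/W
  R_aerogel blanket = (1/0.714 − 1/1.23)/(4πk) = 0.5876/(4π·0.0144) = 3.247 K/W
ΣR = 3.435×10^-5 + 3.247 = 3.247 K/W
Q = ΔT/ΣR = (355.2 K − 289.7 K)/3.247 = 20.2 W

Q = 20.2 W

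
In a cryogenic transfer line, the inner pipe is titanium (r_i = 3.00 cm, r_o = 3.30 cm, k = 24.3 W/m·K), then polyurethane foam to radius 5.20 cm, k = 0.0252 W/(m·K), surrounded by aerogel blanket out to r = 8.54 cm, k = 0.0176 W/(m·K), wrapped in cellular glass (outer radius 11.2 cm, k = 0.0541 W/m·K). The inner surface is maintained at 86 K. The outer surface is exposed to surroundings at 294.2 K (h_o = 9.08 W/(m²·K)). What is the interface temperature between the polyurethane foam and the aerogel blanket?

Resistance network (inner→outer):
  R'_titanium = ln(0.0330/0.0300)/(2πk) = 0.09531/(2π·24.3) = 6.242×10^-4 m·K/W
  R'_polyurethane foam = ln(0.0520/0.0330)/(2πk) = 0.4547/(2π·0.0252) = 2.872 m·K/W
  R'_aerogel blanket = ln(0.0854/0.0520)/(2πk) = 0.4961/(2π·0.0176) = 4.486 m·K/W
  R'_cellular glass = ln(0.112/0.0854)/(2πk) = 0.2712/(2π·0.0541) = 0.7977 m·K/W
  R'_conv,out = 1/(2πr h) = 1/(2π·0.112·9.08) = 0.1565 m·K/W
ΣR = 6.242×10^-4 + 2.872 + 4.486 + 0.7977 + 0.1565 = 8.313 m·K/W
Q' = ΔT/ΣR = (86 K − 294.2 K)/8.313 = -25.05 W/m
From the inner boundary to the polyurethane foam/aerogel blanket interface, ΣR_partial = 2.873 m·K/W.
T_interface = T_in − Q'·ΣR_partial = 86 K − (-25.05)(2.873) = 158 K

T = 158 K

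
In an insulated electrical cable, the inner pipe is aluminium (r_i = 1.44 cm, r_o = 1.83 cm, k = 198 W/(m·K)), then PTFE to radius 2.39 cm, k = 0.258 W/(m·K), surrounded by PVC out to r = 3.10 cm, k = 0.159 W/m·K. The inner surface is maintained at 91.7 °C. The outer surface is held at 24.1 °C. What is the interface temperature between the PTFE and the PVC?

T = 65.5 °C

Resistance network (inner→outer):
  R'_aluminium = ln(0.0183/0.0144)/(2πk) = 0.2397/(2π·198) = 1.927×10^-4 m·K/W
  R'_PTFE = ln(0.0239/0.0183)/(2πk) = 0.2670/(2π·0.258) = 0.1647 m·K/W
  R'_PVC = ln(0.0310/0.0239)/(2πk) = 0.2601/(2π·0.159) = 0.2604 m·K/W
ΣR = 1.927×10^-4 + 0.1647 + 0.2604 = 0.4253 m·K/W
Q' = ΔT/ΣR = (91.7 °C − 24.1 °C)/0.4253 = 158.9 W/m
From the inner boundary to the PTFE/PVC interface, ΣR_partial = 0.1649 m·K/W.
T_interface = T_in − Q'·ΣR_partial = 91.7 °C − (158.9)(0.1649) = 65.5 °C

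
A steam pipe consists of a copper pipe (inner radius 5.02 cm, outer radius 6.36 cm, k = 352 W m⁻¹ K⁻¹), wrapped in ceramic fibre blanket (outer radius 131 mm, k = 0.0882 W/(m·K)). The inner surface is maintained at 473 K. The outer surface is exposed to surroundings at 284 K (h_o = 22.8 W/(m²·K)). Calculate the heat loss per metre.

Q' = 139 W/m

Treat each layer as a resistance in series:
  R'_copper = ln(0.0636/0.0502)/(2πk) = 0.2366/(2π·352) = 1.070×10^-4 m·K/W
  R'_ceramic fibre blanket = ln(0.131/0.0636)/(2πk) = 0.7226/(2π·0.0882) = 1.304 m·K/W
  R'_conv,out = 1/(2πr h) = 1/(2π·0.131·22.8) = 0.05329 m·K/W
ΣR = 1.070×10^-4 + 1.304 + 0.05329 = 1.357 m·K/W
Q' = ΔT/ΣR = (473 K − 284 K)/1.357 = 139 W/m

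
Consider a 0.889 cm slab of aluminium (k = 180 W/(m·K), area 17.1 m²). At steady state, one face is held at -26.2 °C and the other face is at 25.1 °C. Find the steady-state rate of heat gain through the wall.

Q = kA·ΔT/L = 180 × 17.1 × |-26.2 °C − 25.1 °C| / 0.00889 = 1.78×10^7 W

Q = 1.78×10^7 W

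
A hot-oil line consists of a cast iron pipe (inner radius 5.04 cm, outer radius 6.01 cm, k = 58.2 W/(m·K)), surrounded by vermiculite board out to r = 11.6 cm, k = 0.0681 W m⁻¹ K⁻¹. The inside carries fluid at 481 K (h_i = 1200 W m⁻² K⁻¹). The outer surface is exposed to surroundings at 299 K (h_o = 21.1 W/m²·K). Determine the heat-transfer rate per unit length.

Resistance network (inner→outer):
  R'_conv,in = 1/(2πr h) = 1/(2π·0.0504·1200) = 0.002632 m·K/W
  R'_cast iron = ln(0.0601/0.0504)/(2πk) = 0.1760/(2π·58.2) = 4.813×10^-4 m·K/W
  R'_vermiculite board = ln(0.116/0.0601)/(2πk) = 0.6576/(2π·0.0681) = 1.537 m·K/W
  R'_conv,out = 1/(2πr h) = 1/(2π·0.116·21.1) = 0.06502 m·K/W
ΣR = 0.002632 + 4.813×10^-4 + 1.537 + 0.06502 = 1.605 m·K/W
Q' = ΔT/ΣR = (481 K − 299 K)/1.605 = 113 W/m

Q' = 113 W/m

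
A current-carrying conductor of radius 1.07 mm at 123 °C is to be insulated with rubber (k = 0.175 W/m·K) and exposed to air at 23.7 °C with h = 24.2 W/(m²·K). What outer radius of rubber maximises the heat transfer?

r_cr = 0.723 cm

For a cylinder, r_cr = k_ins/h = 0.175/24.2 = 0.00723 m = 0.723 cm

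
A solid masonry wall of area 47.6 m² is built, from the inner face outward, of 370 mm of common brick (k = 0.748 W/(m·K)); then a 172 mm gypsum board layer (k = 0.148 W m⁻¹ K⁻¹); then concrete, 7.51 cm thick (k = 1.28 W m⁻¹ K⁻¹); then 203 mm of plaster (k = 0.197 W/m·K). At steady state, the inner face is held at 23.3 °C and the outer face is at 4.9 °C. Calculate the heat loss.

Treat each layer as a resistance in series:
  R_common brick = L/(kA) = 0.370/(0.748·47.6) = 0.01039 K/W
  R_gypsum board = L/(kA) = 0.172/(0.148·47.6) = 0.02442 K/W
  R_concrete = L/(kA) = 0.0751/(1.28·47.6) = 0.001233 K/W
  R_plaster = L/(kA) = 0.203/(0.197·47.6) = 0.02165 K/W
ΣR = 0.01039 + 0.02442 + 0.001233 + 0.02165 = 0.05769 K/W
Q = ΔT/ΣR = (23.3 °C − 4.9 °C)/0.05769 = 319 W

Q = 319 W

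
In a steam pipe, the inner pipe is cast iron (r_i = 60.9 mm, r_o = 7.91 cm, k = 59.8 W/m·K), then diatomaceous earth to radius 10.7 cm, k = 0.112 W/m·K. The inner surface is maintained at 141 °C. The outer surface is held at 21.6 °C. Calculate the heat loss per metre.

Q' = 278 W/m

Series thermal resistances, inner to outer:
  R'_cast iron = ln(0.0791/0.0609)/(2πk) = 0.2615/(2π·59.8) = 6.959×10^-4 m·K/W
  R'_diatomaceous earth = ln(0.107/0.0791)/(2πk) = 0.3021/(2π·0.112) = 0.4293 m·K/W
ΣR = 6.959×10^-4 + 0.4293 = 0.4300 m·K/W
Q' = ΔT/ΣR = (141 °C − 21.6 °C)/0.4300 = 278 W/m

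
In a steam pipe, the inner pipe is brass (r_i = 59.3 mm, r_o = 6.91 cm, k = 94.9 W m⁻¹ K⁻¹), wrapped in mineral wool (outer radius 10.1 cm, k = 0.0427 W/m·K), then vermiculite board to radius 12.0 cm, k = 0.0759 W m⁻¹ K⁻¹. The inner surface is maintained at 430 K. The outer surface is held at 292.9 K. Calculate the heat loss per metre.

Q' = 77.2 W/m

Resistance network (inner→outer):
  R'_brass = ln(0.0691/0.0593)/(2πk) = 0.1529/(2π·94.9) = 2.565×10^-4 m·K/W
  R'_mineral wool = ln(0.101/0.0691)/(2πk) = 0.3796/(2π·0.0427) = 1.415 m·K/W
  R'_vermiculite board = ln(0.120/0.101)/(2πk) = 0.1724/(2π·0.0759) = 0.3614 m·K/W
ΣR = 2.565×10^-4 + 1.415 + 0.3614 = 1.777 m·K/W
Q' = ΔT/ΣR = (430 K − 292.9 K)/1.777 = 77.2 W/m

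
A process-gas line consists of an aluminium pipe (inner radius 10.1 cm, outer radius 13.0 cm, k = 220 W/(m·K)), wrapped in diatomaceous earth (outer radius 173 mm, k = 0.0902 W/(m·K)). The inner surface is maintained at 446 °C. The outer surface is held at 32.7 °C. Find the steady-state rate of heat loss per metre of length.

Q' = 819 W/m

Series thermal resistances, inner to outer:
  R'_aluminium = ln(0.130/0.101)/(2πk) = 0.2524/(2π·220) = 1.826×10^-4 m·K/W
  R'_diatomaceous earth = ln(0.173/0.130)/(2πk) = 0.2858/(2π·0.0902) = 0.5042 m·K/W
ΣR = 1.826×10^-4 + 0.5042 = 0.5044 m·K/W
Q' = ΔT/ΣR = (446 °C − 32.7 °C)/0.5044 = 819 W/m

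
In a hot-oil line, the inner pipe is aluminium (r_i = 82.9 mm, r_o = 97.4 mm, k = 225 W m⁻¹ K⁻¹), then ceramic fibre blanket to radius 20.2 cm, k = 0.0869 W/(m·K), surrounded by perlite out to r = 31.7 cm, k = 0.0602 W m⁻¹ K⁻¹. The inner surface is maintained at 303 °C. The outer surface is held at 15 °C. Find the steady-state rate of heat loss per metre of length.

Q' = 114 W/m

Series thermal resistances, inner to outer:
  R'_aluminium = ln(0.0974/0.0829)/(2πk) = 0.1612/(2π·225) = 1.140×10^-4 m·K/W
  R'_ceramic fibre blanket = ln(0.202/0.0974)/(2πk) = 0.7294/(2π·0.0869) = 1.336 m·K/W
  R'_perlite = ln(0.317/0.202)/(2πk) = 0.4506/(2π·0.0602) = 1.191 m·K/W
ΣR = 1.140×10^-4 + 1.336 + 1.191 = 2.527 m·K/W
Q' = ΔT/ΣR = (303 °C − 15 °C)/2.527 = 114 W/m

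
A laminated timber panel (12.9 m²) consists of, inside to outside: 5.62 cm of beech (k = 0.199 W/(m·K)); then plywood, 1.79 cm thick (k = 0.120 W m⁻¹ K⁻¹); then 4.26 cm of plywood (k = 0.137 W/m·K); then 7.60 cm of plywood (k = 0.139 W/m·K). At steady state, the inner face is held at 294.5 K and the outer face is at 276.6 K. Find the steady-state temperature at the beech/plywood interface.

Resistance network (inner→outer):
  R_beech = L/(kA) = 0.0562/(0.199·12.9) = 0.02189 K/W
  R_plywood = L/(kA) = 0.0179/(0.120·12.9) = 0.01156 K/W
  R_plywood = L/(kA) = 0.0426/(0.137·12.9) = 0.02410 K/W
  R_plywood = L/(kA) = 0.0760/(0.139·12.9) = 0.04238 K/W
ΣR = 0.02189 + 0.01156 + 0.02410 + 0.04238 = 0.09993 K/W
Q = ΔT/ΣR = (294.5 K − 276.6 K)/0.09993 = 179.1 W
From the inner boundary to the beech/plywood interface, ΣR_partial = 0.02189 K/W.
T_interface = T_in − Q·ΣR_partial = 294.5 K − (179.1)(0.02189) = 290.6 K

T = 290.6 K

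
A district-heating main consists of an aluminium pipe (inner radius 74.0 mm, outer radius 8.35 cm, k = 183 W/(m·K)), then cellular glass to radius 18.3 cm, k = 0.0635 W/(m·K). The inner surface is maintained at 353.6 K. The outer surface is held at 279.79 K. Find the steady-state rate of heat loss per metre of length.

Treat each layer as a resistance in series:
  R'_aluminium = ln(0.0835/0.0740)/(2πk) = 0.1208/(2π·183) = 1.050×10^-4 m·K/W
  R'_cellular glass = ln(0.183/0.0835)/(2πk) = 0.7846/(2π·0.0635) = 1.967 m·K/W
ΣR = 1.050×10^-4 + 1.967 = 1.967 m·K/W
Q' = ΔT/ΣR = (353.6 K − 279.79 K)/1.967 = 37.5 W/m

Q' = 37.5 W/m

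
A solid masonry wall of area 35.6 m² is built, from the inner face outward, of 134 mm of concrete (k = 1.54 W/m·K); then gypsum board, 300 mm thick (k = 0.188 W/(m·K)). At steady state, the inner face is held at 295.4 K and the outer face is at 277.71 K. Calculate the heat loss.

Treat each layer as a resistance in series:
  R_concrete = L/(kA) = 0.134/(1.54·35.6) = 0.002444 K/W
  R_gypsum board = L/(kA) = 0.300/(0.188·35.6) = 0.04482 K/W
ΣR = 0.002444 + 0.04482 = 0.04726 K/W
Q = ΔT/ΣR = (295.4 K − 277.71 K)/0.04726 = 374 W

Q = 374 W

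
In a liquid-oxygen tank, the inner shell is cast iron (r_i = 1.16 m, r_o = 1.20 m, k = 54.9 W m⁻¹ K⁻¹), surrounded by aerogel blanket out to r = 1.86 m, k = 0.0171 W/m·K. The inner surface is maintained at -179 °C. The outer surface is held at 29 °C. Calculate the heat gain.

Resistance network (inner→outer):
  R_cast iron = (1/1.16 − 1/1.20)/(4πk) = 0.02874/(4π·54.9) = 4.165×10^-5 K/W
  R_aerogel blanket = (1/1.20 − 1/1.86)/(4πk) = 0.2957/(4π·0.0171) = 1.376 K/W
ΣR = 4.165×10^-5 + 1.376 = 1.376 K/W
Q = ΔT/ΣR = (-179 °C − 29 °C)/1.376 = -151 W
(Negative Q ⇒ heat flows inward; heat gain = 151 W.)

Q = 151 W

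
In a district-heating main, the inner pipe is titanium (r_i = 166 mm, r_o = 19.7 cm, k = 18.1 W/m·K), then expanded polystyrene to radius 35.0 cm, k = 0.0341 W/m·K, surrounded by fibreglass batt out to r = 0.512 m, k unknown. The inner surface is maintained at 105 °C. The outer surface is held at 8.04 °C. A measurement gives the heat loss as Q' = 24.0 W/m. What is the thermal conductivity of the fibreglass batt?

k = 0.0446 W/m·K

ΣR = ΔT/Q' = |105 − 8.04|/24.0 = 4.040 m·K/W
Known resistances:
  R'_titanium = ln(0.197/0.166)/(2πk) = 0.1712/(2π·18.1) = 0.001506 m·K/W
  R'_expanded polystyrene = ln(0.350/0.197)/(2πk) = 0.5747/(2π·0.0341) = 2.682 m·K/W
R_fibreglass batt = ΣR − ΣR_known = 4.040 − 2.684 = 1.356 m·K/W
ln(r₂/r₁)/(2πk) = 1.356 ⇒ k = 0.3804/(2π·1.356) = 0.0446 W/m·K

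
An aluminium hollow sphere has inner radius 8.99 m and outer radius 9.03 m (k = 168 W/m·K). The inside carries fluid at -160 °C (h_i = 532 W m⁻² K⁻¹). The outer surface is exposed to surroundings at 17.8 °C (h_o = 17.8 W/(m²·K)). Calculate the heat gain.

Series thermal resistances, inner to outer:
  R_conv,in = 1/(4πr²h) = 1/(4π·8.99²·532) = 1.851×10^-6 K/W
  R_aluminium = (1/8.99 − 1/9.03)/(4πk) = 4.927×10^-4/(4π·168) = 2.334×10^-7 K/W
  R_conv,out = 1/(4πr²h) = 1/(4π·9.03²·17.8) = 5.483×10^-5 K/W
ΣR = 1.851×10^-6 + 2.334×10^-7 + 5.483×10^-5 = 5.691×10^-5 K/W
Q = ΔT/ΣR = (-160 °C − 17.8 °C)/5.691×10^-5 = -3.12×10^6 W
(Negative Q ⇒ heat flows inward; heat gain = 3.12×10^6 W.)

Q = 3.12×10^6 W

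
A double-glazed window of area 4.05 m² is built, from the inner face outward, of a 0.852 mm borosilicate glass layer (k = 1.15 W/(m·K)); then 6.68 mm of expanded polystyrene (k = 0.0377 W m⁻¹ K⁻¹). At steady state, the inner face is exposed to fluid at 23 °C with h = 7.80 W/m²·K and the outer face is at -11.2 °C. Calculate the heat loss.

Q = 452 W

Resistance network (inner→outer):
  R_conv,in = 1/(hA) = 1/(7.80·4.05) = 0.03166 K/W
  R_borosilicate glass = L/(kA) = 8.52×10^-4/(1.15·4.05) = 1.829×10^-4 K/W
  R_expanded polystyrene = L/(kA) = 0.00668/(0.0377·4.05) = 0.04375 K/W
ΣR = 0.03166 + 1.829×10^-4 + 0.04375 = 0.07559 K/W
Q = ΔT/ΣR = (23 °C − -11.2 °C)/0.07559 = 452 W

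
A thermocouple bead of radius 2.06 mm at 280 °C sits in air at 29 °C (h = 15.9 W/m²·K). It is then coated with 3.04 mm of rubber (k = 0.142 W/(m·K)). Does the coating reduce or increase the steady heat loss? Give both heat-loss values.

increases: 0.213 → 0.708 W

Critical radius for a sphere: r_cr = 2k/h = 0.0179 m = 1.79 cm.
Outer radius after coating: r₂ = 0.00206 + 0.00304 = 0.00510 m.
Since r₁ < r_cr and r₂ ≤ r_cr, the coating moves toward the maximum at r_cr — heat loss rises.
Bare: R = 1/(4πr₁²h) = 1179 K/W; Q = 251/1179 = 0.213 W.
Coated: R = R_cond + R_conv = 354.6 K/W; Q = 251/354.6 = 0.708 W.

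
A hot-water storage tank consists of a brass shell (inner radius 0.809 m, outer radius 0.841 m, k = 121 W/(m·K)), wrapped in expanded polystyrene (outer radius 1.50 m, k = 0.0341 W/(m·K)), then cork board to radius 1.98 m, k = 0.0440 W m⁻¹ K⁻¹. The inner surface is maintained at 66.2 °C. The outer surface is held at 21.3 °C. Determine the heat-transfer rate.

Q = 29.7 W

Treat each layer as a resistance in series:
  R_brass = (1/0.809 − 1/0.841)/(4πk) = 0.04703/(4π·121) = 3.093×10^-5 K/W
  R_expanded polystyrene = (1/0.841 − 1/1.50)/(4πk) = 0.5224/(4π·0.0341) = 1.219 K/W
  R_cork board = (1/1.50 − 1/1.98)/(4πk) = 0.1616/(4π·0.0440) = 0.2923 K/W
ΣR = 3.093×10^-5 + 1.219 + 0.2923 = 1.511 K/W
Q = ΔT/ΣR = (66.2 °C − 21.3 °C)/1.511 = 29.7 W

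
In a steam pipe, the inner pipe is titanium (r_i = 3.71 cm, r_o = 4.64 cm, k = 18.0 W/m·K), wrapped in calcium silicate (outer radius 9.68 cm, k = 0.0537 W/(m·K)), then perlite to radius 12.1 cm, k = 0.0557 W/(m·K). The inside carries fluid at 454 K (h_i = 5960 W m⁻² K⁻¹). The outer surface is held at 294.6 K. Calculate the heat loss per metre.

Q' = 56.5 W/m

Series thermal resistances, inner to outer:
  R'_conv,in = 1/(2πr h) = 1/(2π·0.0371·5960) = 7.198×10^-4 m·K/W
  R'_titanium = ln(0.0464/0.0371)/(2πk) = 0.2237/(2π·18.0) = 0.001978 m·K/W
  R'_calcium silicate = ln(0.0968/0.0464)/(2πk) = 0.7353/(2π·0.0537) = 2.179 m·K/W
  R'_perlite = ln(0.121/0.0968)/(2πk) = 0.2231/(2π·0.0557) = 0.6376 m·K/W
ΣR = 7.198×10^-4 + 0.001978 + 2.179 + 0.6376 = 2.819 m·K/W
Q' = ΔT/ΣR = (454 K − 294.6 K)/2.819 = 56.5 W/m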